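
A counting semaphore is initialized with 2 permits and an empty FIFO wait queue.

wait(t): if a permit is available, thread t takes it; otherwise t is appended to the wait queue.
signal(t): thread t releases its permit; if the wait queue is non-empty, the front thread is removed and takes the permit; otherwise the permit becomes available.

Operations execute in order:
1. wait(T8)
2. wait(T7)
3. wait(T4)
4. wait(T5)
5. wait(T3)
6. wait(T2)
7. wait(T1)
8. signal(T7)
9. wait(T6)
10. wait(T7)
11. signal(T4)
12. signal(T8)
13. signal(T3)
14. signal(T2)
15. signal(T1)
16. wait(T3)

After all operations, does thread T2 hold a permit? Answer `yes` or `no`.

Answer: no

Derivation:
Step 1: wait(T8) -> count=1 queue=[] holders={T8}
Step 2: wait(T7) -> count=0 queue=[] holders={T7,T8}
Step 3: wait(T4) -> count=0 queue=[T4] holders={T7,T8}
Step 4: wait(T5) -> count=0 queue=[T4,T5] holders={T7,T8}
Step 5: wait(T3) -> count=0 queue=[T4,T5,T3] holders={T7,T8}
Step 6: wait(T2) -> count=0 queue=[T4,T5,T3,T2] holders={T7,T8}
Step 7: wait(T1) -> count=0 queue=[T4,T5,T3,T2,T1] holders={T7,T8}
Step 8: signal(T7) -> count=0 queue=[T5,T3,T2,T1] holders={T4,T8}
Step 9: wait(T6) -> count=0 queue=[T5,T3,T2,T1,T6] holders={T4,T8}
Step 10: wait(T7) -> count=0 queue=[T5,T3,T2,T1,T6,T7] holders={T4,T8}
Step 11: signal(T4) -> count=0 queue=[T3,T2,T1,T6,T7] holders={T5,T8}
Step 12: signal(T8) -> count=0 queue=[T2,T1,T6,T7] holders={T3,T5}
Step 13: signal(T3) -> count=0 queue=[T1,T6,T7] holders={T2,T5}
Step 14: signal(T2) -> count=0 queue=[T6,T7] holders={T1,T5}
Step 15: signal(T1) -> count=0 queue=[T7] holders={T5,T6}
Step 16: wait(T3) -> count=0 queue=[T7,T3] holders={T5,T6}
Final holders: {T5,T6} -> T2 not in holders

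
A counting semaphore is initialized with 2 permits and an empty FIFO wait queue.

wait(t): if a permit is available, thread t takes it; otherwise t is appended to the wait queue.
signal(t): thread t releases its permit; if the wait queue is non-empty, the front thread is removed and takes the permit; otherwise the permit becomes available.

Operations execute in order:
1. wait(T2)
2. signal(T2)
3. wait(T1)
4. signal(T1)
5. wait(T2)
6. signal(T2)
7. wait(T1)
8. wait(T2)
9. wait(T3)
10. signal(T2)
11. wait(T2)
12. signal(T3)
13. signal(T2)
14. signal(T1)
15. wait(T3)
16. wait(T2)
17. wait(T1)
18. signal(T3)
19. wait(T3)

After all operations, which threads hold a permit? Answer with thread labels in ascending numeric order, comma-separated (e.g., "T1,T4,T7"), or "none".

Answer: T1,T2

Derivation:
Step 1: wait(T2) -> count=1 queue=[] holders={T2}
Step 2: signal(T2) -> count=2 queue=[] holders={none}
Step 3: wait(T1) -> count=1 queue=[] holders={T1}
Step 4: signal(T1) -> count=2 queue=[] holders={none}
Step 5: wait(T2) -> count=1 queue=[] holders={T2}
Step 6: signal(T2) -> count=2 queue=[] holders={none}
Step 7: wait(T1) -> count=1 queue=[] holders={T1}
Step 8: wait(T2) -> count=0 queue=[] holders={T1,T2}
Step 9: wait(T3) -> count=0 queue=[T3] holders={T1,T2}
Step 10: signal(T2) -> count=0 queue=[] holders={T1,T3}
Step 11: wait(T2) -> count=0 queue=[T2] holders={T1,T3}
Step 12: signal(T3) -> count=0 queue=[] holders={T1,T2}
Step 13: signal(T2) -> count=1 queue=[] holders={T1}
Step 14: signal(T1) -> count=2 queue=[] holders={none}
Step 15: wait(T3) -> count=1 queue=[] holders={T3}
Step 16: wait(T2) -> count=0 queue=[] holders={T2,T3}
Step 17: wait(T1) -> count=0 queue=[T1] holders={T2,T3}
Step 18: signal(T3) -> count=0 queue=[] holders={T1,T2}
Step 19: wait(T3) -> count=0 queue=[T3] holders={T1,T2}
Final holders: T1,T2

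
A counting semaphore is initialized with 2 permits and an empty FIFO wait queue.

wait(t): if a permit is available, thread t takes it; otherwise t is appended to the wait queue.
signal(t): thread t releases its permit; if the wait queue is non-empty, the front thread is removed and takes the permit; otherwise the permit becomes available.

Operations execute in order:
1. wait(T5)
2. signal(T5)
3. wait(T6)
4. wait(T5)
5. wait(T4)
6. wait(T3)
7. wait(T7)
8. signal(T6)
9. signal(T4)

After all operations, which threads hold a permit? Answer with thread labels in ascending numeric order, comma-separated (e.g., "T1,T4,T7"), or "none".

Step 1: wait(T5) -> count=1 queue=[] holders={T5}
Step 2: signal(T5) -> count=2 queue=[] holders={none}
Step 3: wait(T6) -> count=1 queue=[] holders={T6}
Step 4: wait(T5) -> count=0 queue=[] holders={T5,T6}
Step 5: wait(T4) -> count=0 queue=[T4] holders={T5,T6}
Step 6: wait(T3) -> count=0 queue=[T4,T3] holders={T5,T6}
Step 7: wait(T7) -> count=0 queue=[T4,T3,T7] holders={T5,T6}
Step 8: signal(T6) -> count=0 queue=[T3,T7] holders={T4,T5}
Step 9: signal(T4) -> count=0 queue=[T7] holders={T3,T5}
Final holders: T3,T5

Answer: T3,T5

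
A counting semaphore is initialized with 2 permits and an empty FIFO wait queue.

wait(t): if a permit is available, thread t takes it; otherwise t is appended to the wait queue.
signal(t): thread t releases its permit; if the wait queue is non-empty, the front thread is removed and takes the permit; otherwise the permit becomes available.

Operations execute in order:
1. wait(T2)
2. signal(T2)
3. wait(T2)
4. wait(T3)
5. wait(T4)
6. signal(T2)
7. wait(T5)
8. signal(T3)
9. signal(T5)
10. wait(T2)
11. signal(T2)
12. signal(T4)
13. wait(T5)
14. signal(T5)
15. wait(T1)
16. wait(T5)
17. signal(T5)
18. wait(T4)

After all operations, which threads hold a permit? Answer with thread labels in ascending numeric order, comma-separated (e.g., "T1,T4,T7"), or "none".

Answer: T1,T4

Derivation:
Step 1: wait(T2) -> count=1 queue=[] holders={T2}
Step 2: signal(T2) -> count=2 queue=[] holders={none}
Step 3: wait(T2) -> count=1 queue=[] holders={T2}
Step 4: wait(T3) -> count=0 queue=[] holders={T2,T3}
Step 5: wait(T4) -> count=0 queue=[T4] holders={T2,T3}
Step 6: signal(T2) -> count=0 queue=[] holders={T3,T4}
Step 7: wait(T5) -> count=0 queue=[T5] holders={T3,T4}
Step 8: signal(T3) -> count=0 queue=[] holders={T4,T5}
Step 9: signal(T5) -> count=1 queue=[] holders={T4}
Step 10: wait(T2) -> count=0 queue=[] holders={T2,T4}
Step 11: signal(T2) -> count=1 queue=[] holders={T4}
Step 12: signal(T4) -> count=2 queue=[] holders={none}
Step 13: wait(T5) -> count=1 queue=[] holders={T5}
Step 14: signal(T5) -> count=2 queue=[] holders={none}
Step 15: wait(T1) -> count=1 queue=[] holders={T1}
Step 16: wait(T5) -> count=0 queue=[] holders={T1,T5}
Step 17: signal(T5) -> count=1 queue=[] holders={T1}
Step 18: wait(T4) -> count=0 queue=[] holders={T1,T4}
Final holders: T1,T4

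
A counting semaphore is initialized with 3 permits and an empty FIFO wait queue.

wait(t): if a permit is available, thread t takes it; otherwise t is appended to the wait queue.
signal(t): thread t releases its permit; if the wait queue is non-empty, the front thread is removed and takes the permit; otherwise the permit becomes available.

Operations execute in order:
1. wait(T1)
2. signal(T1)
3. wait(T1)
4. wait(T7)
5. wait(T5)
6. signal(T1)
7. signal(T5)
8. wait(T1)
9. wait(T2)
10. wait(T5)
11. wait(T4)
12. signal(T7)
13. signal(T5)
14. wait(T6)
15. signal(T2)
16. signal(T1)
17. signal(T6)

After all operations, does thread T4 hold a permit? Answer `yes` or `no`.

Step 1: wait(T1) -> count=2 queue=[] holders={T1}
Step 2: signal(T1) -> count=3 queue=[] holders={none}
Step 3: wait(T1) -> count=2 queue=[] holders={T1}
Step 4: wait(T7) -> count=1 queue=[] holders={T1,T7}
Step 5: wait(T5) -> count=0 queue=[] holders={T1,T5,T7}
Step 6: signal(T1) -> count=1 queue=[] holders={T5,T7}
Step 7: signal(T5) -> count=2 queue=[] holders={T7}
Step 8: wait(T1) -> count=1 queue=[] holders={T1,T7}
Step 9: wait(T2) -> count=0 queue=[] holders={T1,T2,T7}
Step 10: wait(T5) -> count=0 queue=[T5] holders={T1,T2,T7}
Step 11: wait(T4) -> count=0 queue=[T5,T4] holders={T1,T2,T7}
Step 12: signal(T7) -> count=0 queue=[T4] holders={T1,T2,T5}
Step 13: signal(T5) -> count=0 queue=[] holders={T1,T2,T4}
Step 14: wait(T6) -> count=0 queue=[T6] holders={T1,T2,T4}
Step 15: signal(T2) -> count=0 queue=[] holders={T1,T4,T6}
Step 16: signal(T1) -> count=1 queue=[] holders={T4,T6}
Step 17: signal(T6) -> count=2 queue=[] holders={T4}
Final holders: {T4} -> T4 in holders

Answer: yes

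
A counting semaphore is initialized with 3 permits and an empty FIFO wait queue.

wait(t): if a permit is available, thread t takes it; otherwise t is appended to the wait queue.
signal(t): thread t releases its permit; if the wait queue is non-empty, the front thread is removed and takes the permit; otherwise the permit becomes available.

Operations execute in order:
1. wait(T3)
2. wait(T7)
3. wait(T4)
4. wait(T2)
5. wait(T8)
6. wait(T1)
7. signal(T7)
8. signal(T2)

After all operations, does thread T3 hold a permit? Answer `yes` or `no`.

Answer: yes

Derivation:
Step 1: wait(T3) -> count=2 queue=[] holders={T3}
Step 2: wait(T7) -> count=1 queue=[] holders={T3,T7}
Step 3: wait(T4) -> count=0 queue=[] holders={T3,T4,T7}
Step 4: wait(T2) -> count=0 queue=[T2] holders={T3,T4,T7}
Step 5: wait(T8) -> count=0 queue=[T2,T8] holders={T3,T4,T7}
Step 6: wait(T1) -> count=0 queue=[T2,T8,T1] holders={T3,T4,T7}
Step 7: signal(T7) -> count=0 queue=[T8,T1] holders={T2,T3,T4}
Step 8: signal(T2) -> count=0 queue=[T1] holders={T3,T4,T8}
Final holders: {T3,T4,T8} -> T3 in holders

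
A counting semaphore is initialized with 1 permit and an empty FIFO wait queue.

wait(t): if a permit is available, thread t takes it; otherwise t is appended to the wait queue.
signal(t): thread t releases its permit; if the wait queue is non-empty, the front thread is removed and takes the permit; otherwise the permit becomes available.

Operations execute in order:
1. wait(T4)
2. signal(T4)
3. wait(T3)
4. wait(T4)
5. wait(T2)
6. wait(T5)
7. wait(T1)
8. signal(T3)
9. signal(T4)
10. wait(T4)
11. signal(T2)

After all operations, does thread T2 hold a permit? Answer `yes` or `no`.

Step 1: wait(T4) -> count=0 queue=[] holders={T4}
Step 2: signal(T4) -> count=1 queue=[] holders={none}
Step 3: wait(T3) -> count=0 queue=[] holders={T3}
Step 4: wait(T4) -> count=0 queue=[T4] holders={T3}
Step 5: wait(T2) -> count=0 queue=[T4,T2] holders={T3}
Step 6: wait(T5) -> count=0 queue=[T4,T2,T5] holders={T3}
Step 7: wait(T1) -> count=0 queue=[T4,T2,T5,T1] holders={T3}
Step 8: signal(T3) -> count=0 queue=[T2,T5,T1] holders={T4}
Step 9: signal(T4) -> count=0 queue=[T5,T1] holders={T2}
Step 10: wait(T4) -> count=0 queue=[T5,T1,T4] holders={T2}
Step 11: signal(T2) -> count=0 queue=[T1,T4] holders={T5}
Final holders: {T5} -> T2 not in holders

Answer: no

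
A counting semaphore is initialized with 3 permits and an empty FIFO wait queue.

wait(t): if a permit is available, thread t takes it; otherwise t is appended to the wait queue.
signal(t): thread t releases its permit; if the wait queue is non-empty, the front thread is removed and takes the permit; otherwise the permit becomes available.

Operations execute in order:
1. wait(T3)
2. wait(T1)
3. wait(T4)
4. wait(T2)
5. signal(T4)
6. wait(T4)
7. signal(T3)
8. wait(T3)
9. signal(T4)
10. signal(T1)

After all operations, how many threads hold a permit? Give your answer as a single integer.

Answer: 2

Derivation:
Step 1: wait(T3) -> count=2 queue=[] holders={T3}
Step 2: wait(T1) -> count=1 queue=[] holders={T1,T3}
Step 3: wait(T4) -> count=0 queue=[] holders={T1,T3,T4}
Step 4: wait(T2) -> count=0 queue=[T2] holders={T1,T3,T4}
Step 5: signal(T4) -> count=0 queue=[] holders={T1,T2,T3}
Step 6: wait(T4) -> count=0 queue=[T4] holders={T1,T2,T3}
Step 7: signal(T3) -> count=0 queue=[] holders={T1,T2,T4}
Step 8: wait(T3) -> count=0 queue=[T3] holders={T1,T2,T4}
Step 9: signal(T4) -> count=0 queue=[] holders={T1,T2,T3}
Step 10: signal(T1) -> count=1 queue=[] holders={T2,T3}
Final holders: {T2,T3} -> 2 thread(s)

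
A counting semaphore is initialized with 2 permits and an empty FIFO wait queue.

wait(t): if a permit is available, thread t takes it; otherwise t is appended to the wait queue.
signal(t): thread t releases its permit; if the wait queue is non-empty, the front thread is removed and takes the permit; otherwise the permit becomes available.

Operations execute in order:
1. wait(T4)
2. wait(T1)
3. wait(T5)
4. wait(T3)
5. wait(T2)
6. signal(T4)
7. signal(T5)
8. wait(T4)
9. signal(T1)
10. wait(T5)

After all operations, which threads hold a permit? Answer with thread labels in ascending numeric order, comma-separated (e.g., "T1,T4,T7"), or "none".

Answer: T2,T3

Derivation:
Step 1: wait(T4) -> count=1 queue=[] holders={T4}
Step 2: wait(T1) -> count=0 queue=[] holders={T1,T4}
Step 3: wait(T5) -> count=0 queue=[T5] holders={T1,T4}
Step 4: wait(T3) -> count=0 queue=[T5,T3] holders={T1,T4}
Step 5: wait(T2) -> count=0 queue=[T5,T3,T2] holders={T1,T4}
Step 6: signal(T4) -> count=0 queue=[T3,T2] holders={T1,T5}
Step 7: signal(T5) -> count=0 queue=[T2] holders={T1,T3}
Step 8: wait(T4) -> count=0 queue=[T2,T4] holders={T1,T3}
Step 9: signal(T1) -> count=0 queue=[T4] holders={T2,T3}
Step 10: wait(T5) -> count=0 queue=[T4,T5] holders={T2,T3}
Final holders: T2,T3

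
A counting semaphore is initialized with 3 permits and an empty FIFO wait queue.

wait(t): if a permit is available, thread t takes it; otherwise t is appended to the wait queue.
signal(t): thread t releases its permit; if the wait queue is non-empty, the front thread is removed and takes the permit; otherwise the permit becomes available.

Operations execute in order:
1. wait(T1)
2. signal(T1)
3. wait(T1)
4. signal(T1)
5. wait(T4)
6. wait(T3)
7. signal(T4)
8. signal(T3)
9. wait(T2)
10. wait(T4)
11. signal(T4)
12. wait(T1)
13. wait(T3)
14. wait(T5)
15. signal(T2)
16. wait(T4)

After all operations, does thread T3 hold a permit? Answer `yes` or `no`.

Step 1: wait(T1) -> count=2 queue=[] holders={T1}
Step 2: signal(T1) -> count=3 queue=[] holders={none}
Step 3: wait(T1) -> count=2 queue=[] holders={T1}
Step 4: signal(T1) -> count=3 queue=[] holders={none}
Step 5: wait(T4) -> count=2 queue=[] holders={T4}
Step 6: wait(T3) -> count=1 queue=[] holders={T3,T4}
Step 7: signal(T4) -> count=2 queue=[] holders={T3}
Step 8: signal(T3) -> count=3 queue=[] holders={none}
Step 9: wait(T2) -> count=2 queue=[] holders={T2}
Step 10: wait(T4) -> count=1 queue=[] holders={T2,T4}
Step 11: signal(T4) -> count=2 queue=[] holders={T2}
Step 12: wait(T1) -> count=1 queue=[] holders={T1,T2}
Step 13: wait(T3) -> count=0 queue=[] holders={T1,T2,T3}
Step 14: wait(T5) -> count=0 queue=[T5] holders={T1,T2,T3}
Step 15: signal(T2) -> count=0 queue=[] holders={T1,T3,T5}
Step 16: wait(T4) -> count=0 queue=[T4] holders={T1,T3,T5}
Final holders: {T1,T3,T5} -> T3 in holders

Answer: yes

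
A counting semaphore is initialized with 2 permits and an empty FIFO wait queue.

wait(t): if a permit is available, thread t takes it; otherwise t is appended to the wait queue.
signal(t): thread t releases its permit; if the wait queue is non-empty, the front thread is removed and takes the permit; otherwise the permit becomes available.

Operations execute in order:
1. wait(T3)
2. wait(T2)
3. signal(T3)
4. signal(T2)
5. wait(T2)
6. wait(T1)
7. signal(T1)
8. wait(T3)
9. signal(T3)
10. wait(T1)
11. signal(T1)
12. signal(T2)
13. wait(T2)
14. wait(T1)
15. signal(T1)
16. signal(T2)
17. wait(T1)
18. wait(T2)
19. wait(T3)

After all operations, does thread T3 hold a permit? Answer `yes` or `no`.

Step 1: wait(T3) -> count=1 queue=[] holders={T3}
Step 2: wait(T2) -> count=0 queue=[] holders={T2,T3}
Step 3: signal(T3) -> count=1 queue=[] holders={T2}
Step 4: signal(T2) -> count=2 queue=[] holders={none}
Step 5: wait(T2) -> count=1 queue=[] holders={T2}
Step 6: wait(T1) -> count=0 queue=[] holders={T1,T2}
Step 7: signal(T1) -> count=1 queue=[] holders={T2}
Step 8: wait(T3) -> count=0 queue=[] holders={T2,T3}
Step 9: signal(T3) -> count=1 queue=[] holders={T2}
Step 10: wait(T1) -> count=0 queue=[] holders={T1,T2}
Step 11: signal(T1) -> count=1 queue=[] holders={T2}
Step 12: signal(T2) -> count=2 queue=[] holders={none}
Step 13: wait(T2) -> count=1 queue=[] holders={T2}
Step 14: wait(T1) -> count=0 queue=[] holders={T1,T2}
Step 15: signal(T1) -> count=1 queue=[] holders={T2}
Step 16: signal(T2) -> count=2 queue=[] holders={none}
Step 17: wait(T1) -> count=1 queue=[] holders={T1}
Step 18: wait(T2) -> count=0 queue=[] holders={T1,T2}
Step 19: wait(T3) -> count=0 queue=[T3] holders={T1,T2}
Final holders: {T1,T2} -> T3 not in holders

Answer: no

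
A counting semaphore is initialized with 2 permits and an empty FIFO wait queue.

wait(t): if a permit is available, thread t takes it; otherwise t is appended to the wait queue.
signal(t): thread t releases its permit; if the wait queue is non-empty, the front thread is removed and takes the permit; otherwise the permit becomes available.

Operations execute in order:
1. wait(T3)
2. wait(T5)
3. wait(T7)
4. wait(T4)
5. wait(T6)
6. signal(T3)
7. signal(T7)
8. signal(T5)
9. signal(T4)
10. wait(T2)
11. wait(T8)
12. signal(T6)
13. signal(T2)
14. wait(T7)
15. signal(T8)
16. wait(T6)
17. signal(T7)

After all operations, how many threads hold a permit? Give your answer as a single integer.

Answer: 1

Derivation:
Step 1: wait(T3) -> count=1 queue=[] holders={T3}
Step 2: wait(T5) -> count=0 queue=[] holders={T3,T5}
Step 3: wait(T7) -> count=0 queue=[T7] holders={T3,T5}
Step 4: wait(T4) -> count=0 queue=[T7,T4] holders={T3,T5}
Step 5: wait(T6) -> count=0 queue=[T7,T4,T6] holders={T3,T5}
Step 6: signal(T3) -> count=0 queue=[T4,T6] holders={T5,T7}
Step 7: signal(T7) -> count=0 queue=[T6] holders={T4,T5}
Step 8: signal(T5) -> count=0 queue=[] holders={T4,T6}
Step 9: signal(T4) -> count=1 queue=[] holders={T6}
Step 10: wait(T2) -> count=0 queue=[] holders={T2,T6}
Step 11: wait(T8) -> count=0 queue=[T8] holders={T2,T6}
Step 12: signal(T6) -> count=0 queue=[] holders={T2,T8}
Step 13: signal(T2) -> count=1 queue=[] holders={T8}
Step 14: wait(T7) -> count=0 queue=[] holders={T7,T8}
Step 15: signal(T8) -> count=1 queue=[] holders={T7}
Step 16: wait(T6) -> count=0 queue=[] holders={T6,T7}
Step 17: signal(T7) -> count=1 queue=[] holders={T6}
Final holders: {T6} -> 1 thread(s)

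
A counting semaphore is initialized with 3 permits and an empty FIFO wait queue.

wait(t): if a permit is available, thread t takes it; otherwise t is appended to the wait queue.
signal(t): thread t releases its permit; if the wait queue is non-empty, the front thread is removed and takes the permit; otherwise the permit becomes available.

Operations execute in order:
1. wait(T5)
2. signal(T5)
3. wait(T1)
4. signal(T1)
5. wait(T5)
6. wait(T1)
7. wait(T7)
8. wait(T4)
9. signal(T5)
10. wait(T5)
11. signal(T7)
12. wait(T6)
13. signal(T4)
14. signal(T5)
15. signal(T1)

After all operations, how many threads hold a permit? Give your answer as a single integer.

Answer: 1

Derivation:
Step 1: wait(T5) -> count=2 queue=[] holders={T5}
Step 2: signal(T5) -> count=3 queue=[] holders={none}
Step 3: wait(T1) -> count=2 queue=[] holders={T1}
Step 4: signal(T1) -> count=3 queue=[] holders={none}
Step 5: wait(T5) -> count=2 queue=[] holders={T5}
Step 6: wait(T1) -> count=1 queue=[] holders={T1,T5}
Step 7: wait(T7) -> count=0 queue=[] holders={T1,T5,T7}
Step 8: wait(T4) -> count=0 queue=[T4] holders={T1,T5,T7}
Step 9: signal(T5) -> count=0 queue=[] holders={T1,T4,T7}
Step 10: wait(T5) -> count=0 queue=[T5] holders={T1,T4,T7}
Step 11: signal(T7) -> count=0 queue=[] holders={T1,T4,T5}
Step 12: wait(T6) -> count=0 queue=[T6] holders={T1,T4,T5}
Step 13: signal(T4) -> count=0 queue=[] holders={T1,T5,T6}
Step 14: signal(T5) -> count=1 queue=[] holders={T1,T6}
Step 15: signal(T1) -> count=2 queue=[] holders={T6}
Final holders: {T6} -> 1 thread(s)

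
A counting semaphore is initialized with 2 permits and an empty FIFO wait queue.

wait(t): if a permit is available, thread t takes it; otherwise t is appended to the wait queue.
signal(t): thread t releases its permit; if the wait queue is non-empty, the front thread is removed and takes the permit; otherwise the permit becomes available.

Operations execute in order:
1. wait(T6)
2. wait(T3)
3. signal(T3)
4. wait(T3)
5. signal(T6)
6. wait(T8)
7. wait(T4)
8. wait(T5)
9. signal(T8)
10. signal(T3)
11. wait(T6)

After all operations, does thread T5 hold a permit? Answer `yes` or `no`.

Answer: yes

Derivation:
Step 1: wait(T6) -> count=1 queue=[] holders={T6}
Step 2: wait(T3) -> count=0 queue=[] holders={T3,T6}
Step 3: signal(T3) -> count=1 queue=[] holders={T6}
Step 4: wait(T3) -> count=0 queue=[] holders={T3,T6}
Step 5: signal(T6) -> count=1 queue=[] holders={T3}
Step 6: wait(T8) -> count=0 queue=[] holders={T3,T8}
Step 7: wait(T4) -> count=0 queue=[T4] holders={T3,T8}
Step 8: wait(T5) -> count=0 queue=[T4,T5] holders={T3,T8}
Step 9: signal(T8) -> count=0 queue=[T5] holders={T3,T4}
Step 10: signal(T3) -> count=0 queue=[] holders={T4,T5}
Step 11: wait(T6) -> count=0 queue=[T6] holders={T4,T5}
Final holders: {T4,T5} -> T5 in holders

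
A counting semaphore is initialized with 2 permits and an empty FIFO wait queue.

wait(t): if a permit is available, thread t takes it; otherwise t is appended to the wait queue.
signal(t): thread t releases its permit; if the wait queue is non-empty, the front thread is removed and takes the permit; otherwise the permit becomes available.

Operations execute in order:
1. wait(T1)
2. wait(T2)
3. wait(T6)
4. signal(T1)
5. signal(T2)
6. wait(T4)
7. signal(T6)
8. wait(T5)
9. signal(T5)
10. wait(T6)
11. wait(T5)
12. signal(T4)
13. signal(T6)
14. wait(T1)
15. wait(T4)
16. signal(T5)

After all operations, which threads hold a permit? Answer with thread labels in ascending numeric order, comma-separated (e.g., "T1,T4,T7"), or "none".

Answer: T1,T4

Derivation:
Step 1: wait(T1) -> count=1 queue=[] holders={T1}
Step 2: wait(T2) -> count=0 queue=[] holders={T1,T2}
Step 3: wait(T6) -> count=0 queue=[T6] holders={T1,T2}
Step 4: signal(T1) -> count=0 queue=[] holders={T2,T6}
Step 5: signal(T2) -> count=1 queue=[] holders={T6}
Step 6: wait(T4) -> count=0 queue=[] holders={T4,T6}
Step 7: signal(T6) -> count=1 queue=[] holders={T4}
Step 8: wait(T5) -> count=0 queue=[] holders={T4,T5}
Step 9: signal(T5) -> count=1 queue=[] holders={T4}
Step 10: wait(T6) -> count=0 queue=[] holders={T4,T6}
Step 11: wait(T5) -> count=0 queue=[T5] holders={T4,T6}
Step 12: signal(T4) -> count=0 queue=[] holders={T5,T6}
Step 13: signal(T6) -> count=1 queue=[] holders={T5}
Step 14: wait(T1) -> count=0 queue=[] holders={T1,T5}
Step 15: wait(T4) -> count=0 queue=[T4] holders={T1,T5}
Step 16: signal(T5) -> count=0 queue=[] holders={T1,T4}
Final holders: T1,T4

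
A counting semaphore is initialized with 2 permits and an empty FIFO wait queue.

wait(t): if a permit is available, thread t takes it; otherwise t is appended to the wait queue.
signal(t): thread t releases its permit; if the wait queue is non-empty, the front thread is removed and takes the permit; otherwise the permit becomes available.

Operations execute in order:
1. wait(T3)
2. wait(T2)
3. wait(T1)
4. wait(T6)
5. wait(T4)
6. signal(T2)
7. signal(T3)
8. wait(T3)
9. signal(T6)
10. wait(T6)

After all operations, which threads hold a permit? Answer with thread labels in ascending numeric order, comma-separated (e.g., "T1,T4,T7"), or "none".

Step 1: wait(T3) -> count=1 queue=[] holders={T3}
Step 2: wait(T2) -> count=0 queue=[] holders={T2,T3}
Step 3: wait(T1) -> count=0 queue=[T1] holders={T2,T3}
Step 4: wait(T6) -> count=0 queue=[T1,T6] holders={T2,T3}
Step 5: wait(T4) -> count=0 queue=[T1,T6,T4] holders={T2,T3}
Step 6: signal(T2) -> count=0 queue=[T6,T4] holders={T1,T3}
Step 7: signal(T3) -> count=0 queue=[T4] holders={T1,T6}
Step 8: wait(T3) -> count=0 queue=[T4,T3] holders={T1,T6}
Step 9: signal(T6) -> count=0 queue=[T3] holders={T1,T4}
Step 10: wait(T6) -> count=0 queue=[T3,T6] holders={T1,T4}
Final holders: T1,T4

Answer: T1,T4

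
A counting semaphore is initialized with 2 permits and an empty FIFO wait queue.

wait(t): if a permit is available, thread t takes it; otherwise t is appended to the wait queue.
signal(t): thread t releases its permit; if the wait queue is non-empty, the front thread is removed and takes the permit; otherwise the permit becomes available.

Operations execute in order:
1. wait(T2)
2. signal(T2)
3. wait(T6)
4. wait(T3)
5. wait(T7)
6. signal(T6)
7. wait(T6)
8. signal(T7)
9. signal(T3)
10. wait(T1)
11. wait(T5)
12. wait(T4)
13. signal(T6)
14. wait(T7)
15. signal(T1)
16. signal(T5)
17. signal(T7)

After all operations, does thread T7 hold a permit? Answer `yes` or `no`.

Step 1: wait(T2) -> count=1 queue=[] holders={T2}
Step 2: signal(T2) -> count=2 queue=[] holders={none}
Step 3: wait(T6) -> count=1 queue=[] holders={T6}
Step 4: wait(T3) -> count=0 queue=[] holders={T3,T6}
Step 5: wait(T7) -> count=0 queue=[T7] holders={T3,T6}
Step 6: signal(T6) -> count=0 queue=[] holders={T3,T7}
Step 7: wait(T6) -> count=0 queue=[T6] holders={T3,T7}
Step 8: signal(T7) -> count=0 queue=[] holders={T3,T6}
Step 9: signal(T3) -> count=1 queue=[] holders={T6}
Step 10: wait(T1) -> count=0 queue=[] holders={T1,T6}
Step 11: wait(T5) -> count=0 queue=[T5] holders={T1,T6}
Step 12: wait(T4) -> count=0 queue=[T5,T4] holders={T1,T6}
Step 13: signal(T6) -> count=0 queue=[T4] holders={T1,T5}
Step 14: wait(T7) -> count=0 queue=[T4,T7] holders={T1,T5}
Step 15: signal(T1) -> count=0 queue=[T7] holders={T4,T5}
Step 16: signal(T5) -> count=0 queue=[] holders={T4,T7}
Step 17: signal(T7) -> count=1 queue=[] holders={T4}
Final holders: {T4} -> T7 not in holders

Answer: no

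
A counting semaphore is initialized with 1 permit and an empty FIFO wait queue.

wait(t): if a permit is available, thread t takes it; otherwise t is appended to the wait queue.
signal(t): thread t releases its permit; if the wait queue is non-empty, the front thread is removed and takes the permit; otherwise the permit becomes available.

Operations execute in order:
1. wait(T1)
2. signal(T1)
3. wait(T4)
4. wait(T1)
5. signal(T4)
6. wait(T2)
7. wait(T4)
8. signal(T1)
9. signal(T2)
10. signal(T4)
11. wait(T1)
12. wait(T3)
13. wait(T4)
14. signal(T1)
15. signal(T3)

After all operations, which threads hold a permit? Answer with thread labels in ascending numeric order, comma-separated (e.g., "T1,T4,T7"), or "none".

Answer: T4

Derivation:
Step 1: wait(T1) -> count=0 queue=[] holders={T1}
Step 2: signal(T1) -> count=1 queue=[] holders={none}
Step 3: wait(T4) -> count=0 queue=[] holders={T4}
Step 4: wait(T1) -> count=0 queue=[T1] holders={T4}
Step 5: signal(T4) -> count=0 queue=[] holders={T1}
Step 6: wait(T2) -> count=0 queue=[T2] holders={T1}
Step 7: wait(T4) -> count=0 queue=[T2,T4] holders={T1}
Step 8: signal(T1) -> count=0 queue=[T4] holders={T2}
Step 9: signal(T2) -> count=0 queue=[] holders={T4}
Step 10: signal(T4) -> count=1 queue=[] holders={none}
Step 11: wait(T1) -> count=0 queue=[] holders={T1}
Step 12: wait(T3) -> count=0 queue=[T3] holders={T1}
Step 13: wait(T4) -> count=0 queue=[T3,T4] holders={T1}
Step 14: signal(T1) -> count=0 queue=[T4] holders={T3}
Step 15: signal(T3) -> count=0 queue=[] holders={T4}
Final holders: T4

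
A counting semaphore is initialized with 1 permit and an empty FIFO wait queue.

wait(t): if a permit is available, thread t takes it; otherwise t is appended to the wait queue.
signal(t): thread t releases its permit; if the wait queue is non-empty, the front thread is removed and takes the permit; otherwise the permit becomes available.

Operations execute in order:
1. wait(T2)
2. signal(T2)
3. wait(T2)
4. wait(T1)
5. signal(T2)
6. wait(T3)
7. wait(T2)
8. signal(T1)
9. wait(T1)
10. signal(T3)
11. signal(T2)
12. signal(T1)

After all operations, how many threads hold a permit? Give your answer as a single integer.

Step 1: wait(T2) -> count=0 queue=[] holders={T2}
Step 2: signal(T2) -> count=1 queue=[] holders={none}
Step 3: wait(T2) -> count=0 queue=[] holders={T2}
Step 4: wait(T1) -> count=0 queue=[T1] holders={T2}
Step 5: signal(T2) -> count=0 queue=[] holders={T1}
Step 6: wait(T3) -> count=0 queue=[T3] holders={T1}
Step 7: wait(T2) -> count=0 queue=[T3,T2] holders={T1}
Step 8: signal(T1) -> count=0 queue=[T2] holders={T3}
Step 9: wait(T1) -> count=0 queue=[T2,T1] holders={T3}
Step 10: signal(T3) -> count=0 queue=[T1] holders={T2}
Step 11: signal(T2) -> count=0 queue=[] holders={T1}
Step 12: signal(T1) -> count=1 queue=[] holders={none}
Final holders: {none} -> 0 thread(s)

Answer: 0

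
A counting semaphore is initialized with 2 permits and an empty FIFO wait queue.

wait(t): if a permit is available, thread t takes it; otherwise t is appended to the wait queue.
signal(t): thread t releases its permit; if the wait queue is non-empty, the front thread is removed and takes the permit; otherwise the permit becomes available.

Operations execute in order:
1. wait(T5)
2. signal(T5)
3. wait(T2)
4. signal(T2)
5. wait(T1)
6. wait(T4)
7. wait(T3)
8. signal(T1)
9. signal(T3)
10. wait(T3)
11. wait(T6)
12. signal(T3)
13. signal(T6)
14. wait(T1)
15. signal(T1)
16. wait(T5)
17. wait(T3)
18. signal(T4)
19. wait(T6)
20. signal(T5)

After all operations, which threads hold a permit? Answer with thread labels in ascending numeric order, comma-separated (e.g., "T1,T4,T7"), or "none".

Step 1: wait(T5) -> count=1 queue=[] holders={T5}
Step 2: signal(T5) -> count=2 queue=[] holders={none}
Step 3: wait(T2) -> count=1 queue=[] holders={T2}
Step 4: signal(T2) -> count=2 queue=[] holders={none}
Step 5: wait(T1) -> count=1 queue=[] holders={T1}
Step 6: wait(T4) -> count=0 queue=[] holders={T1,T4}
Step 7: wait(T3) -> count=0 queue=[T3] holders={T1,T4}
Step 8: signal(T1) -> count=0 queue=[] holders={T3,T4}
Step 9: signal(T3) -> count=1 queue=[] holders={T4}
Step 10: wait(T3) -> count=0 queue=[] holders={T3,T4}
Step 11: wait(T6) -> count=0 queue=[T6] holders={T3,T4}
Step 12: signal(T3) -> count=0 queue=[] holders={T4,T6}
Step 13: signal(T6) -> count=1 queue=[] holders={T4}
Step 14: wait(T1) -> count=0 queue=[] holders={T1,T4}
Step 15: signal(T1) -> count=1 queue=[] holders={T4}
Step 16: wait(T5) -> count=0 queue=[] holders={T4,T5}
Step 17: wait(T3) -> count=0 queue=[T3] holders={T4,T5}
Step 18: signal(T4) -> count=0 queue=[] holders={T3,T5}
Step 19: wait(T6) -> count=0 queue=[T6] holders={T3,T5}
Step 20: signal(T5) -> count=0 queue=[] holders={T3,T6}
Final holders: T3,T6

Answer: T3,T6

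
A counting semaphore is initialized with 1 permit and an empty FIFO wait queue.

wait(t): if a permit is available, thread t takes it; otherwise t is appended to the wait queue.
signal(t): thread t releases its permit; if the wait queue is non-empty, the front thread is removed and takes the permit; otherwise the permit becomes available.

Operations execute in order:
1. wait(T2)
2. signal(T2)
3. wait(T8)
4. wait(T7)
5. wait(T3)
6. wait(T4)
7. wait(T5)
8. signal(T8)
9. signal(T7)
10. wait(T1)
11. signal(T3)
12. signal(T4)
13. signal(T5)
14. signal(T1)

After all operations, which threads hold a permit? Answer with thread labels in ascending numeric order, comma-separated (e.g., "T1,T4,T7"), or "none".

Answer: none

Derivation:
Step 1: wait(T2) -> count=0 queue=[] holders={T2}
Step 2: signal(T2) -> count=1 queue=[] holders={none}
Step 3: wait(T8) -> count=0 queue=[] holders={T8}
Step 4: wait(T7) -> count=0 queue=[T7] holders={T8}
Step 5: wait(T3) -> count=0 queue=[T7,T3] holders={T8}
Step 6: wait(T4) -> count=0 queue=[T7,T3,T4] holders={T8}
Step 7: wait(T5) -> count=0 queue=[T7,T3,T4,T5] holders={T8}
Step 8: signal(T8) -> count=0 queue=[T3,T4,T5] holders={T7}
Step 9: signal(T7) -> count=0 queue=[T4,T5] holders={T3}
Step 10: wait(T1) -> count=0 queue=[T4,T5,T1] holders={T3}
Step 11: signal(T3) -> count=0 queue=[T5,T1] holders={T4}
Step 12: signal(T4) -> count=0 queue=[T1] holders={T5}
Step 13: signal(T5) -> count=0 queue=[] holders={T1}
Step 14: signal(T1) -> count=1 queue=[] holders={none}
Final holders: none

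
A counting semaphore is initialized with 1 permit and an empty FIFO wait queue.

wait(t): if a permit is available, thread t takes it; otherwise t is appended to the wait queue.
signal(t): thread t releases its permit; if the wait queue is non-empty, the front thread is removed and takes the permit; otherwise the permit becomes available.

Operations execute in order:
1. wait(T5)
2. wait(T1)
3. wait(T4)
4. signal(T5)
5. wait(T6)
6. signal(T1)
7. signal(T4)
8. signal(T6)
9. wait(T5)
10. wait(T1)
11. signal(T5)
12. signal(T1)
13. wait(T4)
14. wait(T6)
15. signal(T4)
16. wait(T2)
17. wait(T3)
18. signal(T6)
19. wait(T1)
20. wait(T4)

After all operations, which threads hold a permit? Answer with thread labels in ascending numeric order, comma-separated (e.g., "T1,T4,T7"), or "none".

Step 1: wait(T5) -> count=0 queue=[] holders={T5}
Step 2: wait(T1) -> count=0 queue=[T1] holders={T5}
Step 3: wait(T4) -> count=0 queue=[T1,T4] holders={T5}
Step 4: signal(T5) -> count=0 queue=[T4] holders={T1}
Step 5: wait(T6) -> count=0 queue=[T4,T6] holders={T1}
Step 6: signal(T1) -> count=0 queue=[T6] holders={T4}
Step 7: signal(T4) -> count=0 queue=[] holders={T6}
Step 8: signal(T6) -> count=1 queue=[] holders={none}
Step 9: wait(T5) -> count=0 queue=[] holders={T5}
Step 10: wait(T1) -> count=0 queue=[T1] holders={T5}
Step 11: signal(T5) -> count=0 queue=[] holders={T1}
Step 12: signal(T1) -> count=1 queue=[] holders={none}
Step 13: wait(T4) -> count=0 queue=[] holders={T4}
Step 14: wait(T6) -> count=0 queue=[T6] holders={T4}
Step 15: signal(T4) -> count=0 queue=[] holders={T6}
Step 16: wait(T2) -> count=0 queue=[T2] holders={T6}
Step 17: wait(T3) -> count=0 queue=[T2,T3] holders={T6}
Step 18: signal(T6) -> count=0 queue=[T3] holders={T2}
Step 19: wait(T1) -> count=0 queue=[T3,T1] holders={T2}
Step 20: wait(T4) -> count=0 queue=[T3,T1,T4] holders={T2}
Final holders: T2

Answer: T2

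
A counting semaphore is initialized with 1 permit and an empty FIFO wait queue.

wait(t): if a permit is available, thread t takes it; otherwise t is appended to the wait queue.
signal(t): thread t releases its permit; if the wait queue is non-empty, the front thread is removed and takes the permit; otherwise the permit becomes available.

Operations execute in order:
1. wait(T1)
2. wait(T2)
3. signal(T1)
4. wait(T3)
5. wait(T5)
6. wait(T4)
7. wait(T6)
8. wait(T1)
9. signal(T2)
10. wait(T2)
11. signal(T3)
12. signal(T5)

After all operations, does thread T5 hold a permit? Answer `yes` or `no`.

Answer: no

Derivation:
Step 1: wait(T1) -> count=0 queue=[] holders={T1}
Step 2: wait(T2) -> count=0 queue=[T2] holders={T1}
Step 3: signal(T1) -> count=0 queue=[] holders={T2}
Step 4: wait(T3) -> count=0 queue=[T3] holders={T2}
Step 5: wait(T5) -> count=0 queue=[T3,T5] holders={T2}
Step 6: wait(T4) -> count=0 queue=[T3,T5,T4] holders={T2}
Step 7: wait(T6) -> count=0 queue=[T3,T5,T4,T6] holders={T2}
Step 8: wait(T1) -> count=0 queue=[T3,T5,T4,T6,T1] holders={T2}
Step 9: signal(T2) -> count=0 queue=[T5,T4,T6,T1] holders={T3}
Step 10: wait(T2) -> count=0 queue=[T5,T4,T6,T1,T2] holders={T3}
Step 11: signal(T3) -> count=0 queue=[T4,T6,T1,T2] holders={T5}
Step 12: signal(T5) -> count=0 queue=[T6,T1,T2] holders={T4}
Final holders: {T4} -> T5 not in holders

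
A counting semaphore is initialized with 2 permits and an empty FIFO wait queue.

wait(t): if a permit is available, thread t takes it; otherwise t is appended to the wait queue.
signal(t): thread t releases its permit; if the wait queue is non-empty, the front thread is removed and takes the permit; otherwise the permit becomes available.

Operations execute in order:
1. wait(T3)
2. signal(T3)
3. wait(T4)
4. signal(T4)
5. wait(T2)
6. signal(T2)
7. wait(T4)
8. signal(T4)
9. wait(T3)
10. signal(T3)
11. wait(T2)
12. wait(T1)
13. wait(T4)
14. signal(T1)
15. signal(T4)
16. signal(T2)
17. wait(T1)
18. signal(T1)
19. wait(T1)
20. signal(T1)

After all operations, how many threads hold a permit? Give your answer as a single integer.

Step 1: wait(T3) -> count=1 queue=[] holders={T3}
Step 2: signal(T3) -> count=2 queue=[] holders={none}
Step 3: wait(T4) -> count=1 queue=[] holders={T4}
Step 4: signal(T4) -> count=2 queue=[] holders={none}
Step 5: wait(T2) -> count=1 queue=[] holders={T2}
Step 6: signal(T2) -> count=2 queue=[] holders={none}
Step 7: wait(T4) -> count=1 queue=[] holders={T4}
Step 8: signal(T4) -> count=2 queue=[] holders={none}
Step 9: wait(T3) -> count=1 queue=[] holders={T3}
Step 10: signal(T3) -> count=2 queue=[] holders={none}
Step 11: wait(T2) -> count=1 queue=[] holders={T2}
Step 12: wait(T1) -> count=0 queue=[] holders={T1,T2}
Step 13: wait(T4) -> count=0 queue=[T4] holders={T1,T2}
Step 14: signal(T1) -> count=0 queue=[] holders={T2,T4}
Step 15: signal(T4) -> count=1 queue=[] holders={T2}
Step 16: signal(T2) -> count=2 queue=[] holders={none}
Step 17: wait(T1) -> count=1 queue=[] holders={T1}
Step 18: signal(T1) -> count=2 queue=[] holders={none}
Step 19: wait(T1) -> count=1 queue=[] holders={T1}
Step 20: signal(T1) -> count=2 queue=[] holders={none}
Final holders: {none} -> 0 thread(s)

Answer: 0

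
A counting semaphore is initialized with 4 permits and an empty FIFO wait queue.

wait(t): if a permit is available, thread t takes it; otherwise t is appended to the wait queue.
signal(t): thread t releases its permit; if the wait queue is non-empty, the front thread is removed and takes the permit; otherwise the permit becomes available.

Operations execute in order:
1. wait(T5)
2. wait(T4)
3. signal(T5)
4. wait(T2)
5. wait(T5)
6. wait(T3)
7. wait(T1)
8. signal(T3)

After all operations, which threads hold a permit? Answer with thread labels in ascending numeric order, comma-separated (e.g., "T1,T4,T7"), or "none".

Step 1: wait(T5) -> count=3 queue=[] holders={T5}
Step 2: wait(T4) -> count=2 queue=[] holders={T4,T5}
Step 3: signal(T5) -> count=3 queue=[] holders={T4}
Step 4: wait(T2) -> count=2 queue=[] holders={T2,T4}
Step 5: wait(T5) -> count=1 queue=[] holders={T2,T4,T5}
Step 6: wait(T3) -> count=0 queue=[] holders={T2,T3,T4,T5}
Step 7: wait(T1) -> count=0 queue=[T1] holders={T2,T3,T4,T5}
Step 8: signal(T3) -> count=0 queue=[] holders={T1,T2,T4,T5}
Final holders: T1,T2,T4,T5

Answer: T1,T2,T4,T5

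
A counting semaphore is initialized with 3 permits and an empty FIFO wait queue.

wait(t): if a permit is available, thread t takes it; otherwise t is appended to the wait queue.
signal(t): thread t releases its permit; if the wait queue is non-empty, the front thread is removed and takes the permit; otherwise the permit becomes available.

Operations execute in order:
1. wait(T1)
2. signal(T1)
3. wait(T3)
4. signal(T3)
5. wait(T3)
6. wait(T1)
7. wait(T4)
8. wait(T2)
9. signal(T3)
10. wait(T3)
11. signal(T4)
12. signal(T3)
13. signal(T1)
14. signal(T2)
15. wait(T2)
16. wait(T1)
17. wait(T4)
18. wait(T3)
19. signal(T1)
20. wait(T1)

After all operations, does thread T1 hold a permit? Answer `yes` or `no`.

Step 1: wait(T1) -> count=2 queue=[] holders={T1}
Step 2: signal(T1) -> count=3 queue=[] holders={none}
Step 3: wait(T3) -> count=2 queue=[] holders={T3}
Step 4: signal(T3) -> count=3 queue=[] holders={none}
Step 5: wait(T3) -> count=2 queue=[] holders={T3}
Step 6: wait(T1) -> count=1 queue=[] holders={T1,T3}
Step 7: wait(T4) -> count=0 queue=[] holders={T1,T3,T4}
Step 8: wait(T2) -> count=0 queue=[T2] holders={T1,T3,T4}
Step 9: signal(T3) -> count=0 queue=[] holders={T1,T2,T4}
Step 10: wait(T3) -> count=0 queue=[T3] holders={T1,T2,T4}
Step 11: signal(T4) -> count=0 queue=[] holders={T1,T2,T3}
Step 12: signal(T3) -> count=1 queue=[] holders={T1,T2}
Step 13: signal(T1) -> count=2 queue=[] holders={T2}
Step 14: signal(T2) -> count=3 queue=[] holders={none}
Step 15: wait(T2) -> count=2 queue=[] holders={T2}
Step 16: wait(T1) -> count=1 queue=[] holders={T1,T2}
Step 17: wait(T4) -> count=0 queue=[] holders={T1,T2,T4}
Step 18: wait(T3) -> count=0 queue=[T3] holders={T1,T2,T4}
Step 19: signal(T1) -> count=0 queue=[] holders={T2,T3,T4}
Step 20: wait(T1) -> count=0 queue=[T1] holders={T2,T3,T4}
Final holders: {T2,T3,T4} -> T1 not in holders

Answer: no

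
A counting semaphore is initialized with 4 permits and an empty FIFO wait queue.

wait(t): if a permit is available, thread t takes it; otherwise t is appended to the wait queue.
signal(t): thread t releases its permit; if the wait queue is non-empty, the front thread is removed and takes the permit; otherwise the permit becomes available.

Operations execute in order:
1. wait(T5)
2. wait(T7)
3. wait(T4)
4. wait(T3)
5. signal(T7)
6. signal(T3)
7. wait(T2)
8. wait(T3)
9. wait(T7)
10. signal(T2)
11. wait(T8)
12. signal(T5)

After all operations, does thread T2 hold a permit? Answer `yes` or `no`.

Answer: no

Derivation:
Step 1: wait(T5) -> count=3 queue=[] holders={T5}
Step 2: wait(T7) -> count=2 queue=[] holders={T5,T7}
Step 3: wait(T4) -> count=1 queue=[] holders={T4,T5,T7}
Step 4: wait(T3) -> count=0 queue=[] holders={T3,T4,T5,T7}
Step 5: signal(T7) -> count=1 queue=[] holders={T3,T4,T5}
Step 6: signal(T3) -> count=2 queue=[] holders={T4,T5}
Step 7: wait(T2) -> count=1 queue=[] holders={T2,T4,T5}
Step 8: wait(T3) -> count=0 queue=[] holders={T2,T3,T4,T5}
Step 9: wait(T7) -> count=0 queue=[T7] holders={T2,T3,T4,T5}
Step 10: signal(T2) -> count=0 queue=[] holders={T3,T4,T5,T7}
Step 11: wait(T8) -> count=0 queue=[T8] holders={T3,T4,T5,T7}
Step 12: signal(T5) -> count=0 queue=[] holders={T3,T4,T7,T8}
Final holders: {T3,T4,T7,T8} -> T2 not in holders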